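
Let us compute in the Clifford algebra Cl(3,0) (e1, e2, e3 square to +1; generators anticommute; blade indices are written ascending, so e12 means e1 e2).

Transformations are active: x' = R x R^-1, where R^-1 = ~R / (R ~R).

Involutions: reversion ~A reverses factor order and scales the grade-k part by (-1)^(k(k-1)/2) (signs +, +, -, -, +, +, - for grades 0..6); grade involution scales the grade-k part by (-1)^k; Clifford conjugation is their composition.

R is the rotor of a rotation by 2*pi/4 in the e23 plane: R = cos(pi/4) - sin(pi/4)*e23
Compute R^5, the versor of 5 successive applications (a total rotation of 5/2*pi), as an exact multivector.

Half-angle bookkeeping: 5 applications in e23 add up to rotor phase 5*pi/4 = 5*pi/4, so R^5 = cos(5*pi/4) - sin(5*pi/4)*e23.
cos(5*pi/4) = -sqrt(2)/2 and sin(5*pi/4) = -sqrt(2)/2, so R^5 = -sqrt(2)/2 + sqrt(2)/2*e23. The net rotation is 1/2*pi (after discarding 1 full turn, each of which contributes a factor -1 to the rotor); the rotor keeps the half-angle phase exactly.
Answer: -sqrt(2)/2 + sqrt(2)/2*e23


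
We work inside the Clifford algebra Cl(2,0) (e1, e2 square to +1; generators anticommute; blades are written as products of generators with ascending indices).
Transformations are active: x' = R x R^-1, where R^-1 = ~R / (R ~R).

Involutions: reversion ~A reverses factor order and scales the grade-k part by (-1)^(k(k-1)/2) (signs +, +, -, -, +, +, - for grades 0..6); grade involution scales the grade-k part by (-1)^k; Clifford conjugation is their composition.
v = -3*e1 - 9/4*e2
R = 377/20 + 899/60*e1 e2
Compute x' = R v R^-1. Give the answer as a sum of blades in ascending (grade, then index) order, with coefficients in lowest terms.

~R = 377/20 - 899/60*e1 e2, and R ~R = 1043681/1800, so R^-1 = ~R / (1043681/1800).
R v = -7221/80*e1 + 203/80*e2
Answer: -14241/4964*e1 + 2997/1241*e2


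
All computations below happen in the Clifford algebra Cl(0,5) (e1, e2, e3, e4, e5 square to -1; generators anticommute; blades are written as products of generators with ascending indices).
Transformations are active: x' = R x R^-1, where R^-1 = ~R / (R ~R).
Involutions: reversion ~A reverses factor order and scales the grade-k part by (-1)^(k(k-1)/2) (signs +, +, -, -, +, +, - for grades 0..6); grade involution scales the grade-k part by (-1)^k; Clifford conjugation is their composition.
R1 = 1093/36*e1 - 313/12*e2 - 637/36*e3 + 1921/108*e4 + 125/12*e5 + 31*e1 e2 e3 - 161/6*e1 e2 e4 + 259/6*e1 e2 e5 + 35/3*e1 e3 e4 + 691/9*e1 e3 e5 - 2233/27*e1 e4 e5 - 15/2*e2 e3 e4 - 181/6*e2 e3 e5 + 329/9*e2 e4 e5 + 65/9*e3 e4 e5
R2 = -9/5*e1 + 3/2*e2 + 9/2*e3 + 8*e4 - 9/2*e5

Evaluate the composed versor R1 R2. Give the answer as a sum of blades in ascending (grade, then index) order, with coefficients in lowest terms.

Distribute over the terms of R2 (each basis-blade product reordered to ascending indices, repeated generators contracted through their squares):
R1 (-9/5*e1) = 1093/20 - 939/20*e1 e2 - 637/20*e1 e3 + 1921/60*e1 e4 + 75/4*e1 e5 + 279/5*e2 e3 - 483/10*e2 e4 + 777/10*e2 e5 + 21*e3 e4 + 691/5*e3 e5 - 2233/15*e4 e5 - 27/2*e1 e2 e3 e4 - 543/10*e1 e2 e3 e5 + 329/5*e1 e2 e4 e5 + 13*e1 e3 e4 e5
R1 (3/2*e2) = 313/8 + 1093/24*e1 e2 + 93/2*e1 e3 - 161/4*e1 e4 + 259/4*e1 e5 + 637/24*e2 e3 - 1921/72*e2 e4 - 125/8*e2 e5 + 45/4*e3 e4 + 181/4*e3 e5 - 329/6*e4 e5 + 35/2*e1 e2 e3 e4 + 691/6*e1 e2 e3 e5 - 2233/18*e1 e2 e4 e5 - 65/6*e2 e3 e4 e5
R1 (9/2*e3) = 637/8 - 279/2*e1 e2 + 1093/8*e1 e3 + 105/2*e1 e4 + 691/2*e1 e5 - 939/8*e2 e3 - 135/4*e2 e4 - 543/4*e2 e5 - 1921/24*e3 e4 - 375/8*e3 e5 - 65/2*e4 e5 + 483/4*e1 e2 e3 e4 - 777/4*e1 e2 e3 e5 - 2233/6*e1 e3 e4 e5 + 329/2*e2 e3 e4 e5
R1 (8*e4) = -3842/27 + 644/3*e1 e2 - 280/3*e1 e3 + 2186/9*e1 e4 - 17864/27*e1 e5 + 60*e2 e3 - 626/3*e2 e4 + 2632/9*e2 e5 - 1274/9*e3 e4 + 520/9*e3 e5 - 250/3*e4 e5 + 248*e1 e2 e3 e4 - 1036/3*e1 e2 e4 e5 - 5528/9*e1 e3 e4 e5 + 724/3*e2 e3 e4 e5
R1 (-9/2*e5) = 375/8 + 777/4*e1 e2 + 691/2*e1 e3 - 2233/6*e1 e4 - 1093/8*e1 e5 - 543/4*e2 e3 + 329/2*e2 e4 + 939/8*e2 e5 + 65/2*e3 e4 + 637/8*e3 e5 - 1921/24*e4 e5 - 279/2*e1 e2 e3 e5 + 483/4*e1 e2 e4 e5 - 105/2*e1 e3 e4 e5 + 135/4*e2 e3 e4 e5
Summing the partial products and collecting blades:
Answer: 84217/1080 + 32161/120*e1 e2 + 48413/120*e1 e3 - 7651/90*e1 e4 - 79759/216*e1 e5 - 6647/60*e2 e3 - 55043/360*e2 e4 + 30253/90*e2 e5 - 11293/72*e3 e4 + 12329/45*e3 e5 - 15983/40*e4 e5 + 1491/4*e1 e2 e3 e4 - 16373/60*e1 e2 e3 e5 - 50911/180*e1 e2 e4 e5 - 9233/9*e1 e3 e4 e5 + 1715/4*e2 e3 e4 e5


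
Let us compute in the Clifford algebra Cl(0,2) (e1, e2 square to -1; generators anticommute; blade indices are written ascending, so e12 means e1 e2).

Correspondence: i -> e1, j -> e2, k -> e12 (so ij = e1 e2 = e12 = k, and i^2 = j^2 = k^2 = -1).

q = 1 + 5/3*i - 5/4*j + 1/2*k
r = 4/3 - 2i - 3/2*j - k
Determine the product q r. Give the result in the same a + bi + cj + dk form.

In blades: q = 1 + 5/3*e1 - 5/4*e2 + 1/2*e12, r = 4/3 - 2*e1 - 3/2*e2 - e12.
Distribute q over r term by term (generator squares from the signature, products reordered to ascending indices): (1)*r = 4/3 - 2*e1 - 3/2*e2 - e12; (5/3*e1)*r = 10/3 + 20/9*e1 + 5/3*e2 - 5/2*e12; (-5/4*e2)*r = -15/8 + 5/4*e1 - 5/3*e2 - 5/2*e12; (1/2*e12)*r = 1/2 + 3/4*e1 - e2 + 2/3*e12.
Sum: 79/24 + 20/9*e1 - 5/2*e2 - 16/3*e12; translating back through the correspondence:
Answer: 79/24 + 20/9*i - 5/2*j - 16/3*k


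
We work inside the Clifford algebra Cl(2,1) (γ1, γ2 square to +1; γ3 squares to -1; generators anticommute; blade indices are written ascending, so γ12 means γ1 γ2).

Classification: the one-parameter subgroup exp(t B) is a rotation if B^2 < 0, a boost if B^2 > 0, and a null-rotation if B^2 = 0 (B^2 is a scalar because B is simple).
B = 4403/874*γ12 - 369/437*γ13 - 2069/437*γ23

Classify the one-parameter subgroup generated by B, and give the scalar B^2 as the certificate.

B^2 term by term: the squares give (4403/874)^2*(γ12)^2 + (-369/437)^2*(γ13)^2 + (-2069/437)^2*(γ23)^2 = 19386409/763876*(-1) + 136161/190969*(+1) + 4280761/190969*(+1) = -9/4 (each basis 2-blade squares to minus the product of its generators' squares); cross terms between blades sharing an index anticommute and cancel. So B^2 = -9/4.
Answer: rotation, certificate B^2 = -9/4. Note: conjugating B changes its blade decomposition but never the scalar B^2 = -9/4, whose sign settles the classification.


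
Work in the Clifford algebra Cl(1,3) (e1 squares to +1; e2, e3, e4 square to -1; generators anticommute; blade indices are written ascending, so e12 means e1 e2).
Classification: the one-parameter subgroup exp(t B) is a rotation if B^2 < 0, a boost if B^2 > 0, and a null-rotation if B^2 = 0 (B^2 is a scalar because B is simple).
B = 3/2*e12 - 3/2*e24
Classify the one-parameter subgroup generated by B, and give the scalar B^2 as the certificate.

B^2 term by term: the squares give (3/2)^2*(e12)^2 + (-3/2)^2*(e24)^2 = 9/4*(+1) + 9/4*(-1) = 0 (each basis 2-blade squares to minus the product of its generators' squares); cross terms between blades sharing an index anticommute and cancel. So B^2 = 0.
Answer: null-rotation, certificate B^2 = 0. The invariant at work: B^2 = 0 is unchanged by conjugation, hence its sign classifies the subgroup whatever basis B is written in.


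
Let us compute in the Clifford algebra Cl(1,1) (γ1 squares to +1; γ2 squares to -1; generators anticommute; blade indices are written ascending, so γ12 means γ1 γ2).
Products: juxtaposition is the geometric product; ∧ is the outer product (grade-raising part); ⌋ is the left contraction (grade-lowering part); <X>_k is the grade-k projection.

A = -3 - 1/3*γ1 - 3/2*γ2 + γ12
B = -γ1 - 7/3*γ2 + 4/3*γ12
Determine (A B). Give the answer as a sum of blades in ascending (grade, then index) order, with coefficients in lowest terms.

step 1: -11/6 + 10/3*γ1 + 68/9*γ2 - 85/18*γ12
Answer: -11/6 + 10/3*γ1 + 68/9*γ2 - 85/18*γ12


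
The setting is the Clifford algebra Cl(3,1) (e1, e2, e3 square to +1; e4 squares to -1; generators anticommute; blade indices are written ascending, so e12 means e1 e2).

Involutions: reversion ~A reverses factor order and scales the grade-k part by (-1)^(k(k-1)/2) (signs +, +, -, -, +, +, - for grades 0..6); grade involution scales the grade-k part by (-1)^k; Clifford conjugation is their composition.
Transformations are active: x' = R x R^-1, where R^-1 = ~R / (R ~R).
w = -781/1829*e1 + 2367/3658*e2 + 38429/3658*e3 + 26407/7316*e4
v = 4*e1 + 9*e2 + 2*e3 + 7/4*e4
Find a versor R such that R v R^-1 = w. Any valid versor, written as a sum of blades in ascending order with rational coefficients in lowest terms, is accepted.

A norm check does it: q(v) = q(w) = 1567/16, hence R = v + w = 6535/1829*e1 + 35289/3658*e2 + 45745/3658*e3 + 19605/3658*e4 realises the map — parallel part kept, (v - w)/2 negated, v carried to w.
Answer: 6535/1829*e1 + 35289/3658*e2 + 45745/3658*e3 + 19605/3658*e4


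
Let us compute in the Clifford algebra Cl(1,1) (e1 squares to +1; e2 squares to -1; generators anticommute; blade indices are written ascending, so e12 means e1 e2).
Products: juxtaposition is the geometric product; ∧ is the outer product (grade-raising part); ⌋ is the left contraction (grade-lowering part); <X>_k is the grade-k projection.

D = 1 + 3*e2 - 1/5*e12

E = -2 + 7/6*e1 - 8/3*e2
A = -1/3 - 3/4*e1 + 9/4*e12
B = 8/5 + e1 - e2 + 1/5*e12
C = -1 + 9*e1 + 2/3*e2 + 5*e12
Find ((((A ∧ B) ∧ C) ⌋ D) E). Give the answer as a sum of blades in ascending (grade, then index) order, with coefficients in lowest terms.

step 1: -8/15 - 23/15*e1 + 1/3*e2 + 257/60*e12
step 2: 8/15 - 49/15*e1 - 31/45*e2 - 395/36*e12
step 3: 863/180 + 31/225*e1 + 169/75*e2 - 8/75*e12
step 4: -2308/675 + 27181/5400*e1 - 11588/675*e2 - 3757/1350*e12
Answer: -2308/675 + 27181/5400*e1 - 11588/675*e2 - 3757/1350*e12


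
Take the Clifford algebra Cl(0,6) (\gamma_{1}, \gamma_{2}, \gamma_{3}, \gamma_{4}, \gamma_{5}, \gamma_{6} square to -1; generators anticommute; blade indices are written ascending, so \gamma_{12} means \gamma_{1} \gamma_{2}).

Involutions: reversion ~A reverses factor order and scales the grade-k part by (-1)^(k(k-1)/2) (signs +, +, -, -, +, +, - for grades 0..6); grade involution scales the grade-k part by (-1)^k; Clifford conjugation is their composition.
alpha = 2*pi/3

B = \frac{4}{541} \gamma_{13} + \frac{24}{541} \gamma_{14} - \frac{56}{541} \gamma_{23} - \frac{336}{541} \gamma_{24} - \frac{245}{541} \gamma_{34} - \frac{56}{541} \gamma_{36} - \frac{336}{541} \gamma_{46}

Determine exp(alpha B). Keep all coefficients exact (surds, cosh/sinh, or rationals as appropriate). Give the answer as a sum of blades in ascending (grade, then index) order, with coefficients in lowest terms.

B^2 term by term: the squares give (\frac{4}{541})^2*(\gamma_{13})^2 + (\frac{24}{541})^2*(\gamma_{14})^2 + (-\frac{56}{541})^2*(\gamma_{23})^2 + (-\frac{336}{541})^2*(\gamma_{24})^2 + (-\frac{245}{541})^2*(\gamma_{34})^2 + (-\frac{56}{541})^2*(\gamma_{36})^2 + (-\frac{336}{541})^2*(\gamma_{46})^2 = \frac{16}{292681}*(-1) + \frac{576}{292681}*(-1) + \frac{3136}{292681}*(-1) + \frac{112896}{292681}*(-1) + \frac{60025}{292681}*(-1) + \frac{3136}{292681}*(-1) + \frac{112896}{292681}*(-1) = -1 (each basis 2-blade squares to minus the product of its generators' squares); cross terms between blades sharing an index anticommute and cancel; the commuting (index-disjoint) pairs give grade-4 terms 2*c*c'*(blade product), which cancel blade by blade — \gamma_{1234}: \frac{2688}{292681} - \frac{2688}{292681} = 0; \gamma_{1346}: -\frac{2688}{292681} + \frac{2688}{292681} = 0; \gamma_{2346}: \frac{37632}{292681} - \frac{37632}{292681} = 0 — confirming B is simple. So B^2 = -1.
B^2 = -1 — B^2 < 0, so the exponential closes trigonometrically: l = 1, alpha*l = \frac{2 \pi}{3}, so exp(alpha B) = cos(\frac{2 \pi}{3}) + (sin(\frac{2 \pi}{3})/1)*B = - \frac{1}{2} + (\frac{\sqrt{3}}{2})*B.
Answer: - \frac{1}{2} + \frac{2 \sqrt{3}}{541} \gamma_{13} + \frac{12 \sqrt{3}}{541} \gamma_{14} - \frac{28 \sqrt{3}}{541} \gamma_{23} - \frac{168 \sqrt{3}}{541} \gamma_{24} - \frac{245 \sqrt{3}}{1082} \gamma_{34} - \frac{28 \sqrt{3}}{541} \gamma_{36} - \frac{168 \sqrt{3}}{541} \gamma_{46}


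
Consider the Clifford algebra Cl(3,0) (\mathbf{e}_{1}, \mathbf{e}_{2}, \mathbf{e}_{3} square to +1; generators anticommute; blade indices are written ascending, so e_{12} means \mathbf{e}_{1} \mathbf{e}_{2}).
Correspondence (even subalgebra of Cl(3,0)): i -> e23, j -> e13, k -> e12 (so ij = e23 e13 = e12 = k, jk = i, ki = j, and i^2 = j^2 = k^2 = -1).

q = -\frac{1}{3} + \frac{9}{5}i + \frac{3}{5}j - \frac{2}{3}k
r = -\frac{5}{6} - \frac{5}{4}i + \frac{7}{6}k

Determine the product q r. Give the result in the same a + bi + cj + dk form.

In blades: q = -\frac{1}{3} - \frac{2}{3} e_{12} + \frac{3}{5} e_{13} + \frac{9}{5} e_{23}, r = -\frac{5}{6} + \frac{7}{6} e_{12} - \frac{5}{4} e_{23}.
Distribute q over r term by term (generator squares from the signature, products reordered to ascending indices): (-\frac{1}{3})*r = \frac{5}{18} - \frac{7}{18} e_{12} + \frac{5}{12} e_{23}; (-\frac{2}{3} e_{12})*r = \frac{7}{9} + \frac{5}{9} e_{12} + \frac{5}{6} e_{13}; (\frac{3}{5} e_{13})*r = \frac{3}{4} e_{12} - \frac{1}{2} e_{13} + \frac{7}{10} e_{23}; (\frac{9}{5} e_{23})*r = \frac{9}{4} - \frac{21}{10} e_{13} - \frac{3}{2} e_{23}.
Sum: \frac{119}{36} + \frac{11}{12} e_{12} - \frac{53}{30} e_{13} - \frac{23}{60} e_{23}; translating back through the correspondence:
Answer: \frac{119}{36} - \frac{23}{60}i - \frac{53}{30}j + \frac{11}{12}k


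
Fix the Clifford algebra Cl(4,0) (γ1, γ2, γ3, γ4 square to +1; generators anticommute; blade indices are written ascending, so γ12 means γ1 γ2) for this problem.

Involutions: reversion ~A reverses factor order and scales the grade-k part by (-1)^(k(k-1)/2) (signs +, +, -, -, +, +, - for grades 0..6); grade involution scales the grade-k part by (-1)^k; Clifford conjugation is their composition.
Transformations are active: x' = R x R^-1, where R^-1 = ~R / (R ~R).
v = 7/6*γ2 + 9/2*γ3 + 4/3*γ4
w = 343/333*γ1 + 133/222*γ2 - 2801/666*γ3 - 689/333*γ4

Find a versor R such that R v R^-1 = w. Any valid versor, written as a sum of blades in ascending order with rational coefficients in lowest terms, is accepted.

Since q(v) = q(w) = 421/18, the sum R = v + w = 343/333*γ1 + 196/111*γ2 + 98/333*γ3 - 245/333*γ4 does the job whenever invertible.
Answer: 343/333*γ1 + 196/111*γ2 + 98/333*γ3 - 245/333*γ4


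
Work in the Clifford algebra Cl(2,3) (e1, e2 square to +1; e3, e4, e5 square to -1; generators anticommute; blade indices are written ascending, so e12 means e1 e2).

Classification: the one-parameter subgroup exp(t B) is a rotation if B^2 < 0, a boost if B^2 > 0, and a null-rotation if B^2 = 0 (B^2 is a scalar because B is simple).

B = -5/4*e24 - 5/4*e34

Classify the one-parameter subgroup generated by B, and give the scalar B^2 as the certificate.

B^2 term by term: the squares give (-5/4)^2*(e24)^2 + (-5/4)^2*(e34)^2 = 25/16*(+1) + 25/16*(-1) = 0 (each basis 2-blade squares to minus the product of its generators' squares); cross terms between blades sharing an index anticommute and cancel. So B^2 = 0.
Answer: null-rotation, certificate B^2 = 0. One invariant decides it: the square 0 survives every conjugation, and its sign is exactly the classification.


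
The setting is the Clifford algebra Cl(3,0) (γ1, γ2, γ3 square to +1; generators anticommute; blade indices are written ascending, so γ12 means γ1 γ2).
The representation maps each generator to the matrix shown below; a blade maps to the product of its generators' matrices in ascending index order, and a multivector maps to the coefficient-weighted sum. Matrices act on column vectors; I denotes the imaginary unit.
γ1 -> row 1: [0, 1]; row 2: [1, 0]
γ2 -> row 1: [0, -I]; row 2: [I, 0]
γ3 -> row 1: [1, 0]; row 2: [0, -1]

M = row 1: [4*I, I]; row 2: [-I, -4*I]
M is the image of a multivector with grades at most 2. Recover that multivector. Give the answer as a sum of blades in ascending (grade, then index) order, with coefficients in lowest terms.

Method: 1, rho(γ1), rho(γ2), rho(γ3) form a trace-orthogonal basis of the 2x2 complex matrices (tr(X Y) = 2 if X = Y, else 0), so M = m0*1 + m1*rho(γ1) + m2*rho(γ2) + m3*rho(γ3) with m0 = tr(M)/2 = 0, m1 = tr(M rho(γ1))/2 = 0, m2 = tr(M rho(γ2))/2 = -1, m3 = tr(M rho(γ3))/2 = 4*I.
Multiplying table entries, the bivector images are rho(γ12) = I*rho(γ3), rho(γ13) = -I*rho(γ2), rho(γ23) = I*rho(γ1); with real blade coefficients the real parts of m0..m3 are the coefficients of 1, γ1, γ2, γ3 and the imaginary parts give the bivectors (γ23: Im m1, γ13: -Im m2, γ12: Im m3).
Answer: -γ2 + 4*γ12


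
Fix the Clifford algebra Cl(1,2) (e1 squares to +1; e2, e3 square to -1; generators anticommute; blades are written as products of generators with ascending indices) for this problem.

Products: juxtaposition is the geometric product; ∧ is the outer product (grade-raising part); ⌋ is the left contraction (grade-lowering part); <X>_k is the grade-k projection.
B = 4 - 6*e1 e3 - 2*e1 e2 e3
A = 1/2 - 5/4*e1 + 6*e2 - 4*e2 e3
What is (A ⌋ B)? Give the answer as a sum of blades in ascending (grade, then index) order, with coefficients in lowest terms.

step 1: 2 - 8*e1 + 15/2*e3 - 15*e1 e3 + 5/2*e2 e3 - e1 e2 e3
Answer: 2 - 8*e1 + 15/2*e3 - 15*e1 e3 + 5/2*e2 e3 - e1 e2 e3


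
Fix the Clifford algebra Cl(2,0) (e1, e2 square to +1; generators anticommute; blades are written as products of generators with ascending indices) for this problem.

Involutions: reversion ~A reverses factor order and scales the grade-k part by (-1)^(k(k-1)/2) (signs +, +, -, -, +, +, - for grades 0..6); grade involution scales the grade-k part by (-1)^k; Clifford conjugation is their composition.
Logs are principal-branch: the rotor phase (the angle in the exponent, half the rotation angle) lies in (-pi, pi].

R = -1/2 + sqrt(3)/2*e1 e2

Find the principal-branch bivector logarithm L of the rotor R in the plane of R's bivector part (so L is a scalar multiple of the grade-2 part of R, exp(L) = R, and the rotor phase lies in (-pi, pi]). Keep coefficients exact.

The scalar part of R is -1/2, which pins the rotor phase on the principal branch; dividing the bivector part by the sine of that phase recovers the unit plane, and L is the phase times that plane.
Concretely: cos(phase) = -1/2 gives phase = ±2*pi/3, and since phase/sin(phase) is even the sign is immaterial: L = (phase/sin(phase)) * <R>_2 = (4*sqrt(3)*pi/9) * <R>_2.
Answer: 2*pi/3*e1 e2


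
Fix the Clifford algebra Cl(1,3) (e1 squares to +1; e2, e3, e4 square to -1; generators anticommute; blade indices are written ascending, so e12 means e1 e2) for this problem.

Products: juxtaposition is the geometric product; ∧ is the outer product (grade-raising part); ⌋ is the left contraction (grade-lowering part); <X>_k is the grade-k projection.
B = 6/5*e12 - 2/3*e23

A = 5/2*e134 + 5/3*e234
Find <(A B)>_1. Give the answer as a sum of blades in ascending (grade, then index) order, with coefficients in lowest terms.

step 1: 10/9*e4 - 5/3*e124 + 2*e134 + 3*e234
step 2: 10/9*e4
Answer: 10/9*e4


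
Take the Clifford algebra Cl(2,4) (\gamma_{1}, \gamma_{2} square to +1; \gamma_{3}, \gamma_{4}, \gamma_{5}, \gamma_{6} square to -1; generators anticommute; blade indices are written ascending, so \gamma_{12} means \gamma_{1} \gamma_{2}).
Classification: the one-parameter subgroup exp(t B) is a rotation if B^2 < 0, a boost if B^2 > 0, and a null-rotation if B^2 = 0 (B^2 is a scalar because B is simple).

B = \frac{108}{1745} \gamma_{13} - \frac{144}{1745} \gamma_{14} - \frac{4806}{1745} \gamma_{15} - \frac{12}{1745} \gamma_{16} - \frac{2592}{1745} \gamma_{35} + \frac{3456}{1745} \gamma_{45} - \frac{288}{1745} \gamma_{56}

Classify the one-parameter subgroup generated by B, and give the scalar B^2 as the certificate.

B^2 term by term: the squares give (\frac{108}{1745})^2*(\gamma_{13})^2 + (-\frac{144}{1745})^2*(\gamma_{14})^2 + (-\frac{4806}{1745})^2*(\gamma_{15})^2 + (-\frac{12}{1745})^2*(\gamma_{16})^2 + (-\frac{2592}{1745})^2*(\gamma_{35})^2 + (\frac{3456}{1745})^2*(\gamma_{45})^2 + (-\frac{288}{1745})^2*(\gamma_{56})^2 = \frac{11664}{3045025}*(+1) + \frac{20736}{3045025}*(+1) + \frac{23097636}{3045025}*(+1) + \frac{144}{3045025}*(+1) + \frac{6718464}{3045025}*(-1) + \frac{11943936}{3045025}*(-1) + \frac{82944}{3045025}*(-1) = \frac{36}{25} (each basis 2-blade squares to minus the product of its generators' squares); cross terms between blades sharing an index anticommute and cancel; the commuting (index-disjoint) pairs give grade-4 terms 2*c*c'*(blade product), which cancel blade by blade — \gamma_{1345}: \frac{746496}{3045025} - \frac{746496}{3045025} = 0; \gamma_{1356}: -\frac{62208}{3045025} + \frac{62208}{3045025} = 0; \gamma_{1456}: \frac{82944}{3045025} - \frac{82944}{3045025} = 0 — confirming B is simple. So B^2 = \frac{36}{25}.
Answer: boost, certificate B^2 = \frac{36}{25}. One invariant decides it: the square \frac{36}{25} survives every conjugation, and its sign is exactly the classification.


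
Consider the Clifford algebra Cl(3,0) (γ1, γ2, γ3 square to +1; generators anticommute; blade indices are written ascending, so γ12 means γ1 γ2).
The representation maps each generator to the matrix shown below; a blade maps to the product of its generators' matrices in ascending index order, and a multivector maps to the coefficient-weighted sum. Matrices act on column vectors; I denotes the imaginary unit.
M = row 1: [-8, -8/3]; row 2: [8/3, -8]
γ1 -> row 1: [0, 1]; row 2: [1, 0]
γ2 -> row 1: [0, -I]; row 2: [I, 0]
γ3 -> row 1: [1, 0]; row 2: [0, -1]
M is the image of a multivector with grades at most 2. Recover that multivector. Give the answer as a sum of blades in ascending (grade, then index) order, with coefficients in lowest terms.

Method: 1, rho(γ1), rho(γ2), rho(γ3) form a trace-orthogonal basis of the 2x2 complex matrices (tr(X Y) = 2 if X = Y, else 0), so M = m0*1 + m1*rho(γ1) + m2*rho(γ2) + m3*rho(γ3) with m0 = tr(M)/2 = -8, m1 = tr(M rho(γ1))/2 = 0, m2 = tr(M rho(γ2))/2 = -8*I/3, m3 = tr(M rho(γ3))/2 = 0.
Multiplying table entries, the bivector images are rho(γ12) = I*rho(γ3), rho(γ13) = -I*rho(γ2), rho(γ23) = I*rho(γ1); with real blade coefficients the real parts of m0..m3 are the coefficients of 1, γ1, γ2, γ3 and the imaginary parts give the bivectors (γ23: Im m1, γ13: -Im m2, γ12: Im m3).
Answer: -8 + 8/3*γ13


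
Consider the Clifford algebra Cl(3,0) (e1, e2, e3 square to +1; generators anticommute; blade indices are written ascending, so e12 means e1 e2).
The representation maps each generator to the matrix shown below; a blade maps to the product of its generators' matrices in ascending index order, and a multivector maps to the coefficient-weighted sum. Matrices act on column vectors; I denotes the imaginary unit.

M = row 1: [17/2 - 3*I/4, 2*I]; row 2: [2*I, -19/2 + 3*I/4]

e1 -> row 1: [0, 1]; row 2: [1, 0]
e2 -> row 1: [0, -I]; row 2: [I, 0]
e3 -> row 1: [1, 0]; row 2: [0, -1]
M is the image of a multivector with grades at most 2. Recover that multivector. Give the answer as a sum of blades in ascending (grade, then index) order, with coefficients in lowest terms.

Method: 1, rho(e1), rho(e2), rho(e3) form a trace-orthogonal basis of the 2x2 complex matrices (tr(X Y) = 2 if X = Y, else 0), so M = m0*1 + m1*rho(e1) + m2*rho(e2) + m3*rho(e3) with m0 = tr(M)/2 = -1/2, m1 = tr(M rho(e1))/2 = 2*I, m2 = tr(M rho(e2))/2 = 0, m3 = tr(M rho(e3))/2 = 9 - 3*I/4.
Multiplying table entries, the bivector images are rho(e12) = I*rho(e3), rho(e13) = -I*rho(e2), rho(e23) = I*rho(e1); with real blade coefficients the real parts of m0..m3 are the coefficients of 1, e1, e2, e3 and the imaginary parts give the bivectors (e23: Im m1, e13: -Im m2, e12: Im m3).
Answer: -1/2 + 9*e3 - 3/4*e12 + 2*e23


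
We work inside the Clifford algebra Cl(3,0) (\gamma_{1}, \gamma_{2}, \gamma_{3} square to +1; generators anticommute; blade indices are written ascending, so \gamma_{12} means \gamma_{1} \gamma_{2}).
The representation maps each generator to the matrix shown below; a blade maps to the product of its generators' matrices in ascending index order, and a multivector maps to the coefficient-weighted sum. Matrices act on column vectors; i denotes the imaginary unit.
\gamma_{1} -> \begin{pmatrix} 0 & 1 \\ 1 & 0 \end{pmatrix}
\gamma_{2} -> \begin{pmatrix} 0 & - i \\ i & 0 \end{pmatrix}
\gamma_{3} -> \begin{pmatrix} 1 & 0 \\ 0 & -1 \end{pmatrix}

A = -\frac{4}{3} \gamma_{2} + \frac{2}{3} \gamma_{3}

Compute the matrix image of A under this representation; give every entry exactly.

M = (-\frac{4}{3})*rho(\gamma_{2}) + (\frac{2}{3})*rho(\gamma_{3}), summed entrywise:
Answer: \begin{pmatrix} \frac{2}{3} & \frac{4 i}{3} \\ - \frac{4 i}{3} & - \frac{2}{3} \end{pmatrix}


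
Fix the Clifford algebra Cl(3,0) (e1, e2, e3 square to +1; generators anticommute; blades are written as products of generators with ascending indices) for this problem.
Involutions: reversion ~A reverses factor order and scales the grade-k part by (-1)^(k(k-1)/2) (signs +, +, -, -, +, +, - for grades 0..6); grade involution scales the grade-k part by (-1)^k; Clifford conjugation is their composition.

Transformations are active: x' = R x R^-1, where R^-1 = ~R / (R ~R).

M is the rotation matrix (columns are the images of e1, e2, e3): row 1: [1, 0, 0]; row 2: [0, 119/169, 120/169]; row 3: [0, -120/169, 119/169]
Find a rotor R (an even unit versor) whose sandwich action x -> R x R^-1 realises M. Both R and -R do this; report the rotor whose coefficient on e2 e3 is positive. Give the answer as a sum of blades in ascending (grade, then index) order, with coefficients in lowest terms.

Method: write R = a + b12*e1 e2 + b13*e1 e3 + b23*e2 e3 with a^2 + b12^2 + b13^2 + b23^2 = 1 (so R^-1 = ~R). Expanding the columns R e_j ~R gives tr M = 4a^2 - 1 and, from the antisymmetric part, M21 - M12 = -4a*b12, M13 - M31 = 4a*b13, M32 - M23 = -4a*b23.
Here tr M = 407/169, so a^2 = (1 + tr M)/4 = 144/169 and a = ±12/13. Taking a = 12/13: M21 - M12 = 0, M13 - M31 = 0, M32 - M23 = -240/169, giving b12 = 0, b13 = 0, b23 = 5/13, i.e. R = 12/13 + 5/13*e2 e3.
Its e2 e3 coefficient is already positive.
Answer: 12/13 + 5/13*e2 e3. Sheet selection: the two-to-one cover makes ±R indistinguishable at the matrix level (trace 407/169), so uniqueness comes from the required sign on e2 e3.


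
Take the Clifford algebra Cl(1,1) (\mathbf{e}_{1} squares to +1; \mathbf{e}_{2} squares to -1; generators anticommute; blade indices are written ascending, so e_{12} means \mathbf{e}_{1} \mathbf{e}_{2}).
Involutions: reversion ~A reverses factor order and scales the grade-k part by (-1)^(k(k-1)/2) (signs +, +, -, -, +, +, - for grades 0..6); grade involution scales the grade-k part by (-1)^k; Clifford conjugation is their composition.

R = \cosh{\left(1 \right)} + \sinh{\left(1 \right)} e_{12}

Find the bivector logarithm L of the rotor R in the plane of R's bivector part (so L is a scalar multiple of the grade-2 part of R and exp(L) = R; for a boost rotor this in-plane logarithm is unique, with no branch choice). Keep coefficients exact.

The scalar part of R is \cosh{\left(1 \right)}, so cosh pins the rapidity up to sign — the sign comes from the bivector part; dividing that part by sinh of the rapidity yields the plane, and the in-plane L = rapidity * plane is unique because the two sign choices cancel.
Concretely: cosh(rapidity) = \cosh{\left(1 \right)} gives rapidity = ±1, and since rapidity/sinh(rapidity) is even the sign is immaterial: L = (rapidity/sinh(rapidity)) * <R>_2 = (\frac{1}{\sinh{\left(1 \right)}}) * <R>_2.
Answer: e_{12}


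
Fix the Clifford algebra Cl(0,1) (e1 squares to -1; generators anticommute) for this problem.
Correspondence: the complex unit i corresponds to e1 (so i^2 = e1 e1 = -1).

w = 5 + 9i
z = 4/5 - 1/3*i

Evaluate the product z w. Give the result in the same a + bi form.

In blades: z = 4/5 - 1/3*e1, w = 5 + 9*e1.
Distribute z over w term by term (generator squares from the signature, products reordered to ascending indices): (4/5)*w = 4 + 36/5*e1; (-1/3*e1)*w = 3 - 5/3*e1.
Sum: 7 + 83/15*e1; translating back through the correspondence:
Answer: 7 + 83/15*i


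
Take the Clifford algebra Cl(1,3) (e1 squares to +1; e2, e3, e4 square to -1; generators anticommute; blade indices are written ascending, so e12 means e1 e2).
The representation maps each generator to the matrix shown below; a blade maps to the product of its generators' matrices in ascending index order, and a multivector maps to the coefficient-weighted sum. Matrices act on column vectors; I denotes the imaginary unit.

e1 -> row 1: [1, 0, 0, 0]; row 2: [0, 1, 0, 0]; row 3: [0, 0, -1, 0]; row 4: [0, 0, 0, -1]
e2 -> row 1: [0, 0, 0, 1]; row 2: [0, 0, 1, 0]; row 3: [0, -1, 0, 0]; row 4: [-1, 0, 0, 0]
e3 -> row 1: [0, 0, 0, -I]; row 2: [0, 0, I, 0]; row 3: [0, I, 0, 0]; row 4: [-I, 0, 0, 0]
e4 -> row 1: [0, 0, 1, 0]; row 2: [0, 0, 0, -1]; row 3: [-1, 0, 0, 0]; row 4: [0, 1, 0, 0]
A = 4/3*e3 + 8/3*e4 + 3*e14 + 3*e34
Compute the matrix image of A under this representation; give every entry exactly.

Bivector images (products of the table entries): rho(e14) = rho(e1)rho(e4) = row 1: [0, 0, 1, 0]; row 2: [0, 0, 0, -1]; row 3: [1, 0, 0, 0]; row 4: [0, -1, 0, 0]; rho(e34) = rho(e3)rho(e4) = row 1: [0, -I, 0, 0]; row 2: [-I, 0, 0, 0]; row 3: [0, 0, 0, -I]; row 4: [0, 0, -I, 0].
M = (4/3)*rho(e3) + (8/3)*rho(e4) + (3)*rho(e14) + (3)*rho(e34), summed entrywise:
Answer: row 1: [0, -3*I, 17/3, -4*I/3]; row 2: [-3*I, 0, 4*I/3, -17/3]; row 3: [1/3, 4*I/3, 0, -3*I]; row 4: [-4*I/3, -1/3, -3*I, 0]


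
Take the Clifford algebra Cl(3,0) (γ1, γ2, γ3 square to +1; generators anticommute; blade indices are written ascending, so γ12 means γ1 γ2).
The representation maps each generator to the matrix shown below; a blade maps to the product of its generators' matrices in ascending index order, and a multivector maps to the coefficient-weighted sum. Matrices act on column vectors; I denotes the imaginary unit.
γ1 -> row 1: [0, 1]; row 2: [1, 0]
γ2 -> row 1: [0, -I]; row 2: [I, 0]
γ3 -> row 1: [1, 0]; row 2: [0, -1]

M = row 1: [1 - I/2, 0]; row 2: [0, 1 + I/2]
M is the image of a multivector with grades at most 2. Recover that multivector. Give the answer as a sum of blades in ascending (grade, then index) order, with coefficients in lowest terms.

Method: 1, rho(γ1), rho(γ2), rho(γ3) form a trace-orthogonal basis of the 2x2 complex matrices (tr(X Y) = 2 if X = Y, else 0), so M = m0*1 + m1*rho(γ1) + m2*rho(γ2) + m3*rho(γ3) with m0 = tr(M)/2 = 1, m1 = tr(M rho(γ1))/2 = 0, m2 = tr(M rho(γ2))/2 = 0, m3 = tr(M rho(γ3))/2 = -I/2.
Multiplying table entries, the bivector images are rho(γ12) = I*rho(γ3), rho(γ13) = -I*rho(γ2), rho(γ23) = I*rho(γ1); with real blade coefficients the real parts of m0..m3 are the coefficients of 1, γ1, γ2, γ3 and the imaginary parts give the bivectors (γ23: Im m1, γ13: -Im m2, γ12: Im m3).
Answer: 1 - 1/2*γ12


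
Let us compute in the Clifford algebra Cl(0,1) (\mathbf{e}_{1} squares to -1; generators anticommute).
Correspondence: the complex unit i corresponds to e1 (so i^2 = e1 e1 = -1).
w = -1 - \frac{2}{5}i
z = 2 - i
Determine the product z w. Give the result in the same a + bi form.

In blades: z = 2 - e_{1}, w = -1 - \frac{2}{5} e_{1}.
Distribute z over w term by term (generator squares from the signature, products reordered to ascending indices): (2)*w = -2 - \frac{4}{5} e_{1}; (-e_{1})*w = -\frac{2}{5} + e_{1}.
Sum: -\frac{12}{5} + \frac{1}{5} e_{1}; translating back through the correspondence:
Answer: -\frac{12}{5} + \frac{1}{5}i


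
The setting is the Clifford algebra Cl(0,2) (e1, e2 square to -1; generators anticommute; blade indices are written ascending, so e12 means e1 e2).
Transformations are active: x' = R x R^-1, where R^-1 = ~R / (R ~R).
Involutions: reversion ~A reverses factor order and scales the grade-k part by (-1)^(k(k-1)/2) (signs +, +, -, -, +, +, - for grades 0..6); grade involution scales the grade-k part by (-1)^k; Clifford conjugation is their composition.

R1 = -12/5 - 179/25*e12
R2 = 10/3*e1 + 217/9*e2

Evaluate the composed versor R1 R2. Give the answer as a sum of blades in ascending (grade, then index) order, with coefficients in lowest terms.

Distribute over the terms of R1 (each basis-blade product reordered to ascending indices, repeated generators contracted through their squares):
(-12/5) R2 = -8*e1 - 868/15*e2
(-179/25*e12) R2 = 38843/225*e1 - 358/15*e2
Summing the partial products and collecting blades:
Answer: 37043/225*e1 - 1226/15*e2


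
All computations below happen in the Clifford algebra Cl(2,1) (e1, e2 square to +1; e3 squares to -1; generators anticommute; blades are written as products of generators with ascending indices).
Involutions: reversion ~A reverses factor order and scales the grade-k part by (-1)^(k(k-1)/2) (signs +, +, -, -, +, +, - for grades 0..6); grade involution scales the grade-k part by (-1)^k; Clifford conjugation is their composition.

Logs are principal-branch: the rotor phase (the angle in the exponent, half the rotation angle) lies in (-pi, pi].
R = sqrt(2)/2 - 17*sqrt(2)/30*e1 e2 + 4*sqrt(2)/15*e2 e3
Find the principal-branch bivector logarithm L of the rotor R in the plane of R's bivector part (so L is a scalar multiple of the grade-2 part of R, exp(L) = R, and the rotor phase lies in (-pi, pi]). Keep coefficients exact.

The scalar part of R is sqrt(2)/2, which pins the rotor phase on the principal branch; dividing the bivector part by the sine of that phase recovers the unit plane, and L is the phase times that plane.
Concretely: cos(phase) = sqrt(2)/2 gives phase = ±pi/4, and since phase/sin(phase) is even the sign is immaterial: L = (phase/sin(phase)) * <R>_2 = (sqrt(2)*pi/4) * <R>_2.
Answer: -17*pi/60*e1 e2 + 2*pi/15*e2 e3


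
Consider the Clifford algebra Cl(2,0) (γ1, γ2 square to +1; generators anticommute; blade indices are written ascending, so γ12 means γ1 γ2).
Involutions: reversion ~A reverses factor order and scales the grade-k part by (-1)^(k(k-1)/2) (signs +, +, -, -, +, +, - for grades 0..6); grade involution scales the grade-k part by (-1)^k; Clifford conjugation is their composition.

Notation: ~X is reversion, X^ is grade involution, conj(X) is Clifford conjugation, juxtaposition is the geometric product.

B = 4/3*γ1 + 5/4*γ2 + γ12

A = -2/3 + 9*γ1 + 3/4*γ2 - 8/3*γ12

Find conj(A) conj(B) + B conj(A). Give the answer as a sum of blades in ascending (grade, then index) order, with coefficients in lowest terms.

first term: 749/48 - 115/36*γ1 + 241/18*γ2 + 131/12*γ12
second term: -749/48 - 179/36*γ1 + 211/18*γ2 + 115/12*γ12
Answer: -49/6*γ1 + 226/9*γ2 + 41/2*γ12


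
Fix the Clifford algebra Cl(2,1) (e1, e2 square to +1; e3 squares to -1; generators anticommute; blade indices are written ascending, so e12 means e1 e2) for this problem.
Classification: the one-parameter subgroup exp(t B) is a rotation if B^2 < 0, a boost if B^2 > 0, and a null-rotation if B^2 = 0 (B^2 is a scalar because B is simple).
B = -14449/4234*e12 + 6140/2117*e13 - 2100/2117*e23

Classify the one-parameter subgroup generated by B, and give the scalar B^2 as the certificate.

B^2 term by term: the squares give (-14449/4234)^2*(e12)^2 + (6140/2117)^2*(e13)^2 + (-2100/2117)^2*(e23)^2 = 208773601/17926756*(-1) + 37699600/4481689*(+1) + 4410000/4481689*(+1) = -9/4 (each basis 2-blade squares to minus the product of its generators' squares); cross terms between blades sharing an index anticommute and cancel. So B^2 = -9/4.
Answer: rotation, certificate B^2 = -9/4. Certificate logic: -9/4 is a conjugation-invariant scalar, so its sign fixes rotation versus boost versus null-rotation outright.


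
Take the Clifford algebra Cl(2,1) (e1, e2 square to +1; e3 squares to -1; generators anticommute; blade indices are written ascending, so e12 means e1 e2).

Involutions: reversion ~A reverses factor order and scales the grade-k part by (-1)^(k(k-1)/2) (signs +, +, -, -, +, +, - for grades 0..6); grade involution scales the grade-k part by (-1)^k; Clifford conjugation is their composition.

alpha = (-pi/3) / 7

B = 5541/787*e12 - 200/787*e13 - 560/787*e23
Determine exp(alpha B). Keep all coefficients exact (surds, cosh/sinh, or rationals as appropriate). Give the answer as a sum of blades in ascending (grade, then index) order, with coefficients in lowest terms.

B^2 term by term: the squares give (5541/787)^2*(e12)^2 + (-200/787)^2*(e13)^2 + (-560/787)^2*(e23)^2 = 30702681/619369*(-1) + 40000/619369*(+1) + 313600/619369*(+1) = -49 (each basis 2-blade squares to minus the product of its generators' squares); cross terms between blades sharing an index anticommute and cancel. So B^2 = -49.
B^2 = -49 — the series telescopes trigonometrically here: l = 7, alpha*l = -pi/3, so exp(alpha B) = cos(-pi/3) + (sin(-pi/3)/7)*B = 1/2 + (-sqrt(3)/14)*B.
Answer: 1/2 - 5541*sqrt(3)/11018*e12 + 100*sqrt(3)/5509*e13 + 40*sqrt(3)/787*e23


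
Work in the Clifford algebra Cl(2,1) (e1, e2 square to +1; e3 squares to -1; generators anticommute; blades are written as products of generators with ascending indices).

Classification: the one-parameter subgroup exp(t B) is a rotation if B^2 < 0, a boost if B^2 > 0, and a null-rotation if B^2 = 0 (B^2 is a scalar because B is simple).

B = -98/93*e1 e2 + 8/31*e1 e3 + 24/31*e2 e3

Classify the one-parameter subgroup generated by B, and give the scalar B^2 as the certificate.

B^2 term by term: the squares give (-98/93)^2*(e1 e2)^2 + (8/31)^2*(e1 e3)^2 + (24/31)^2*(e2 e3)^2 = 9604/8649*(-1) + 64/961*(+1) + 576/961*(+1) = -4/9 (each basis 2-blade squares to minus the product of its generators' squares); cross terms between blades sharing an index anticommute and cancel. So B^2 = -4/9.
Answer: rotation, certificate B^2 = -4/9. Check the certificate: B^2 = -4/9, and that sign is decisive whatever form B takes.


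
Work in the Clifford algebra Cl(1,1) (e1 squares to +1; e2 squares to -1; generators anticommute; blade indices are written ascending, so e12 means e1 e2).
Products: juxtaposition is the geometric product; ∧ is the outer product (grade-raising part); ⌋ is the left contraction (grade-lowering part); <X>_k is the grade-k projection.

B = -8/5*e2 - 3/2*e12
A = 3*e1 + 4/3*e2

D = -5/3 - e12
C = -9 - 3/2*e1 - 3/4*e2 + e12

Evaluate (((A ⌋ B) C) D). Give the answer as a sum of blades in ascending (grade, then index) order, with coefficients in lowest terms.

step 1: 32/15 - 2*e1 - 9/2*e2
step 2: -783/40 + 103/10*e1 + 369/10*e2 - 187/60*e12
step 3: 4289/120 - 811/15*e1 - 359/5*e2 + 8917/360*e12
Answer: 4289/120 - 811/15*e1 - 359/5*e2 + 8917/360*e12


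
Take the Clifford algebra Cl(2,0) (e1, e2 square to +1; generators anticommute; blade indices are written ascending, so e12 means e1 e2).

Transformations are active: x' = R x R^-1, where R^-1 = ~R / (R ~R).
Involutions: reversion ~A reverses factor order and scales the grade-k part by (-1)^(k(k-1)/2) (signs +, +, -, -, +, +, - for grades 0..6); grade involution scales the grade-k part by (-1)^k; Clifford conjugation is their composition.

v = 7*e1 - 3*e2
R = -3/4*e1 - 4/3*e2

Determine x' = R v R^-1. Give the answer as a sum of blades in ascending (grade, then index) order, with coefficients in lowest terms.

~R = -3/4*e1 - 4/3*e2, and R ~R = 337/144, so R^-1 = ~R / (337/144).
R v = -5/4 + 139/12*e12
Answer: -2089/337*e1 + 1491/337*e2


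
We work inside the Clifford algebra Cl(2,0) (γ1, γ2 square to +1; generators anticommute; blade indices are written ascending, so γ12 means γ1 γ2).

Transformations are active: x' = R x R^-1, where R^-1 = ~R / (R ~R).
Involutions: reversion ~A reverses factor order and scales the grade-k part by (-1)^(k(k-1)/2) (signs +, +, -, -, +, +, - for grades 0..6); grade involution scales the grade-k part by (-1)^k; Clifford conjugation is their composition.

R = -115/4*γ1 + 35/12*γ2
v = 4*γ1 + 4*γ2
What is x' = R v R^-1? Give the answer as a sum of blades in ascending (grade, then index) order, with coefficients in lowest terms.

~R = -115/4*γ1 + 35/12*γ2, and R ~R = 60125/72, so R^-1 = ~R / (60125/72).
R v = -310/3 - 380/3*γ12
Answer: 7492/2405*γ1 - 11356/2405*γ2


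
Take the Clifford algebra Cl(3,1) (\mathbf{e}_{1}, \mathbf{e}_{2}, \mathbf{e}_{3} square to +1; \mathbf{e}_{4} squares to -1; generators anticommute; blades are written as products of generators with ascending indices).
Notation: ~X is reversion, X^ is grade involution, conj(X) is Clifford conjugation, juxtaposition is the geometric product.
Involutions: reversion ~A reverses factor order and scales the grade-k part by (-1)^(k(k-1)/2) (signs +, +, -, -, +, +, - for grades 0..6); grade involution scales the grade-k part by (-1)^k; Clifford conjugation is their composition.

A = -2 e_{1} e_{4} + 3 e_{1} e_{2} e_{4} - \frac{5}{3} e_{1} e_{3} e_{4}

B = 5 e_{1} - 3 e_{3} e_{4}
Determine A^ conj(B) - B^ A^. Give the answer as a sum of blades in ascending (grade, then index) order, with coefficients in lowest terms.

first term: 5 e_{1} - 10 e_{4} - 6 e_{1} e_{3} + 15 e_{2} e_{4} - \frac{25}{3} e_{3} e_{4} - 9 e_{1} e_{2} e_{3}
second term: -5 e_{1} + 10 e_{4} - 6 e_{1} e_{3} + 15 e_{2} e_{4} - \frac{25}{3} e_{3} e_{4} - 9 e_{1} e_{2} e_{3}
Answer: 10 e_{1} - 20 e_{4}
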